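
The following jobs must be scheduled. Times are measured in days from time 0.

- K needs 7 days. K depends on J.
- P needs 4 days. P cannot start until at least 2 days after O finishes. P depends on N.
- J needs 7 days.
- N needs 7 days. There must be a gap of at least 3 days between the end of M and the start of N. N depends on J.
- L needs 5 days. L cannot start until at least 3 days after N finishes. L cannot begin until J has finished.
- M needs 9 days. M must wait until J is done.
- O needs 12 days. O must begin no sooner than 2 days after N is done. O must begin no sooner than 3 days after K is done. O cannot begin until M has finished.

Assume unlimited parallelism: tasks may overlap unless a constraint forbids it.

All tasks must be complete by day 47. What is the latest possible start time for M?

P must finish by day 47; it takes 4 days, so it must start by 47 − 4 = day 43.
O feeds into P (must start by day 43, minus 2-day gap → day 41); so O must finish by day 41 and therefore start by day 29.
L has no dependents, so it just needs to finish by day 47. Starting by 47 − 5 = day 42 achieves that.
N has several dependents: L (must start by day 42, minus 3-day gap → day 39); O (must start by day 29, minus 2-day gap → day 27); P (must start by day 43). The earliest of those limits is day 27, so N must start by 27 − 7 = day 20.
M feeds N (must start by day 20, minus 3-day gap → day 17); O (must start by day 29). Taking the minimum, M must finish by day 17 and start by 17 − 9 = day 8.

8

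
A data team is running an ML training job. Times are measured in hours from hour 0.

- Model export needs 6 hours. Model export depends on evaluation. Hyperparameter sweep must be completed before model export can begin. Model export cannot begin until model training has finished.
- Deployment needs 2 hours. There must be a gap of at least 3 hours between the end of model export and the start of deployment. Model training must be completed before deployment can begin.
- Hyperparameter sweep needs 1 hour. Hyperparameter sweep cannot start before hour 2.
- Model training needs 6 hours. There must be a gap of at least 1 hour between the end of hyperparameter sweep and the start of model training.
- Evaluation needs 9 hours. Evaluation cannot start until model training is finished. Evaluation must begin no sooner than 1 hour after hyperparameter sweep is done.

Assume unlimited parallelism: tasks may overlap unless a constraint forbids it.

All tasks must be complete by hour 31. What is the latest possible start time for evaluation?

Nothing follows deployment; the deadline of hour 31 is its only limit. It must start by 31 − 2 = hour 29.
Model export feeds into deployment (must start by hour 29, minus 3-hour gap → hour 26); so model export must finish by hour 26 and therefore start by hour 20.
Since model export (must start by hour 20) depends on it, evaluation must finish by hour 20. Backing off its 9-hour duration gives a latest start of hour 11.

11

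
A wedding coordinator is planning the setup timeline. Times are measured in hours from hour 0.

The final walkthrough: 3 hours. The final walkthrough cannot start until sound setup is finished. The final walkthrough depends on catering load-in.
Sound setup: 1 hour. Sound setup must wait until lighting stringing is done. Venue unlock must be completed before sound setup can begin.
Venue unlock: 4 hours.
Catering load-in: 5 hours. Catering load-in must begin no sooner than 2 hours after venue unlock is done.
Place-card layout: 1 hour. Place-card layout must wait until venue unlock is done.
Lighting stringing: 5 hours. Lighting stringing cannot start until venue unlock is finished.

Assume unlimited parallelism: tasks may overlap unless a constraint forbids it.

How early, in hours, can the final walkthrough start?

11

Venue unlock can start immediately at hour 0; it finishes at hour 4.
Catering load-in waits on venue unlock (finishes hour 4, plus 2-hour gap → hour 6), so it starts at hour 6 and finishes at 6 + 5 = hour 11.
Lighting stringing waits on venue unlock (finishes hour 4), so it starts at hour 4 and finishes at 4 + 5 = hour 9.
Sound setup has to wait for lighting stringing (finishes hour 9); venue unlock (finishes hour 4). The latest of these is hour 9, so sound setup runs hour 9 to 9 + 1 = hour 10.
The final walkthrough waits on sound setup (finishes hour 10); catering load-in (finishes hour 11). The latest of these is hour 11, which is the earliest the final walkthrough can start.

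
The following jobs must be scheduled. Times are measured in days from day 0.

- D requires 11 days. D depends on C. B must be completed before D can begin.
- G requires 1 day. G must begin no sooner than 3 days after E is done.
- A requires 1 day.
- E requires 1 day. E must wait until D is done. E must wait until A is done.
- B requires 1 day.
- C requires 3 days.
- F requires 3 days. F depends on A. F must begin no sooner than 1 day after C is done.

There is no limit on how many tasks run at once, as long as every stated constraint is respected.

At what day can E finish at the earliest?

15

C has no prerequisites, so it starts at day 0 and finishes at day 3.
B has no prerequisites, so it starts at day 0 and finishes at day 1.
D cannot start until C (finishes day 3); B (finishes day 1). The controlling bound is day 3, so D finishes at 3 + 11 = day 14.
A has no prerequisites, so it starts at day 0 and finishes at day 1.
For E: D (finishes day 14); A (finishes day 1). Taking the maximum gives a start of day 14, and it finishes at 14 + 1 = day 15.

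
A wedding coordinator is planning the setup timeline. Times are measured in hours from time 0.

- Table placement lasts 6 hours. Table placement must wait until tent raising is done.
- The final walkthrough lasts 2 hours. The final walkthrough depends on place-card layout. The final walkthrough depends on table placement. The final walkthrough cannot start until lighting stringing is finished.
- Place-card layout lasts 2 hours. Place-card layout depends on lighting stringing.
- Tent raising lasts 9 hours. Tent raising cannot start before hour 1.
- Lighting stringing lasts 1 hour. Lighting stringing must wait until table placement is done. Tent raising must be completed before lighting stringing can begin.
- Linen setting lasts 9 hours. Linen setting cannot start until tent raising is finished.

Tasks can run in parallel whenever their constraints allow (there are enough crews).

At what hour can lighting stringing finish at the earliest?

17

Tent raising cannot begin until its own release at hour 1. It runs from hour 1 to 1 + 9 = hour 10.
Table placement cannot begin until tent raising (finishes hour 10). It runs from hour 10 to 10 + 6 = hour 16.
Lighting stringing has to wait for table placement (finishes hour 16); tent raising (finishes hour 10). The latest of these is hour 16, so lighting stringing runs hour 16 to 16 + 1 = hour 17.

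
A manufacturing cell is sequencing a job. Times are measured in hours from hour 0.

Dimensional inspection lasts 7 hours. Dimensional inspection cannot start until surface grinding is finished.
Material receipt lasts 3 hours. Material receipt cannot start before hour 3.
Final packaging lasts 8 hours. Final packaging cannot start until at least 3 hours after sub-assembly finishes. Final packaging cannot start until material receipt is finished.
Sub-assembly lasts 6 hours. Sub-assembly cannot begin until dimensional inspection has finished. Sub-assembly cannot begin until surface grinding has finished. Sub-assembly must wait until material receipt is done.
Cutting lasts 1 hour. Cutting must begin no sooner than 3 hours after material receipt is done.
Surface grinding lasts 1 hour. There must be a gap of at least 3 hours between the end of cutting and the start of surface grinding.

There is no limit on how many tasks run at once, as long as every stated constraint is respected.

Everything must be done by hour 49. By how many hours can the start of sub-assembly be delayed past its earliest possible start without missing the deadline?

After its own release at hour 3, material receipt can start at hour 3 and finishes at hour 6.
Cutting cannot begin until material receipt (finishes hour 6, plus 3-hour gap → hour 9). It runs from hour 9 to 9 + 1 = hour 10.
Surface grinding waits on cutting (finishes hour 10, plus 3-hour gap → hour 13), so it starts at hour 13 and finishes at 13 + 1 = hour 14.
After surface grinding (finishes hour 14), dimensional inspection can start at hour 14 and finishes at hour 21.
Sub-assembly has to wait for dimensional inspection (finishes hour 21); surface grinding (finishes hour 14); material receipt (finishes hour 6). The latest of these is hour 21, so sub-assembly runs hour 21 to 21 + 6 = hour 27.

Working backward from the deadline:
Final packaging must finish by hour 49; it takes 8 hours, so it must start by 49 − 8 = hour 41.
Since final packaging (must start by hour 41, minus 3-hour gap → hour 38) depends on it, sub-assembly must finish by hour 38. Backing off its 6-hour duration gives a latest start of hour 32.
So sub-assembly can start as early as hour 21 and as late as hour 32, giving 32 − 21 = 11 hours of slack.

11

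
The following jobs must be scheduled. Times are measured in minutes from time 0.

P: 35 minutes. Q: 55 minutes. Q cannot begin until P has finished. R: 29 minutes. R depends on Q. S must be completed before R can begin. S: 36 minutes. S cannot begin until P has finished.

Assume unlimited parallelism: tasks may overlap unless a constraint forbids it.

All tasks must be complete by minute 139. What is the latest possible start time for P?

R has no dependents, so it just needs to finish by minute 139. Starting by 139 − 29 = minute 110 achieves that.
Q must finish before R (must start by minute 110). With a 55-minute duration, Q must start by 110 − 55 = minute 55.
S must finish before R (must start by minute 110). With a 36-minute duration, S must start by 110 − 36 = minute 74.
P must finish in time for Q (must start by minute 55); S (must start by minute 74). The tightest is minute 55, so P must start by 55 − 35 = minute 20.

20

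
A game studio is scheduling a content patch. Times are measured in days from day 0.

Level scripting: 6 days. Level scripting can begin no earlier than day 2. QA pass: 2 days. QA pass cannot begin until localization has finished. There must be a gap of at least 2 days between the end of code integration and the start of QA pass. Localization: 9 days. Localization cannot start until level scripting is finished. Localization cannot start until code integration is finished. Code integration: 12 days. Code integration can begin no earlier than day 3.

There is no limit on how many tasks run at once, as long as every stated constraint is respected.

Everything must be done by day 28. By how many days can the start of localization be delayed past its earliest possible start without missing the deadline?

Code integration waits on its own release at day 3, so it starts at day 3 and finishes at 3 + 12 = day 15.
Level scripting cannot begin until its own release at day 2. It runs from day 2 to 2 + 6 = day 8.
Localization has to wait for level scripting (finishes day 8); code integration (finishes day 15). The latest of these is day 15, so localization runs day 15 to 15 + 9 = day 24.

Working backward from the deadline:
Nothing follows QA pass; the deadline of day 28 is its only limit. It must start by 28 − 2 = day 26.
Localization feeds into QA pass (must start by day 26); so localization must finish by day 26 and therefore start by day 17.
So localization can start as early as day 15 and as late as day 17, giving 17 − 15 = 2 days of slack.

2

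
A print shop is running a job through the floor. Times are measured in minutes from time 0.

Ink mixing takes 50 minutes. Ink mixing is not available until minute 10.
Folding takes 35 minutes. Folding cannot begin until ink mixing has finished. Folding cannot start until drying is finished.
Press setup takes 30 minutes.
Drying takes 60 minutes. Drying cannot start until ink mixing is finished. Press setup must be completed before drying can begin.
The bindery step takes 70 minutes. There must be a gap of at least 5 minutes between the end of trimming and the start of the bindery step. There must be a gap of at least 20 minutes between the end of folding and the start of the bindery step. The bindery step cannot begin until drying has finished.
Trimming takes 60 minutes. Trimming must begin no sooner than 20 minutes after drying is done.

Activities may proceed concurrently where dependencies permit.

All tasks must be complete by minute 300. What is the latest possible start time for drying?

The bindery step must finish by minute 300; it takes 70 minutes, so it must start by 300 − 70 = minute 230.
Trimming has to be done before the bindery step (must start by minute 230, minus 5-minute gap → minute 225). That means finishing by minute 225, i.e. starting by 225 − 60 = minute 165.
Folding feeds into the bindery step (must start by minute 230, minus 20-minute gap → minute 210); so folding must finish by minute 210 and therefore start by minute 175.
For drying: trimming (must start by minute 165, minus 20-minute gap → minute 145); folding (must start by minute 175); the bindery step (must start by minute 230). The most restrictive is minute 145; with a 60-minute duration, drying must start by minute 85.

85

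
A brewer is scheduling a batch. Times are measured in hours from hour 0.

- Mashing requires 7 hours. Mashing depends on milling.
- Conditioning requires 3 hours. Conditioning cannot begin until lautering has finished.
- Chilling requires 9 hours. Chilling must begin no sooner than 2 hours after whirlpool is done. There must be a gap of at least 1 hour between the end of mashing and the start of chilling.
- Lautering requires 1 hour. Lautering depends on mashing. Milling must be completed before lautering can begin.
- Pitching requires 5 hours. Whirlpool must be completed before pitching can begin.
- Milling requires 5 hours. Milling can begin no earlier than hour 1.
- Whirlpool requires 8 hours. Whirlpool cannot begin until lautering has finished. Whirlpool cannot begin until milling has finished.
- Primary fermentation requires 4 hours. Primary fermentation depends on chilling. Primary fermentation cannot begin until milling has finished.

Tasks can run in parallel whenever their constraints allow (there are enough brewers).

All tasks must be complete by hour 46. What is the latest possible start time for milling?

Nothing follows primary fermentation; the deadline of hour 46 is its only limit. It must start by 46 − 4 = hour 42.
Since primary fermentation (must start by hour 42) depends on it, chilling must finish by hour 42. Backing off its 9-hour duration gives a latest start of hour 33.
Pitching must finish by hour 46; it takes 5 hours, so it must start by 46 − 5 = hour 41.
Whirlpool must finish in time for chilling (must start by hour 33, minus 2-hour gap → hour 31); pitching (must start by hour 41). The tightest is hour 31, so whirlpool must start by 31 − 8 = hour 23.
Conditioning must finish by hour 46; it takes 3 hours, so it must start by 46 − 3 = hour 43.
Lautering must finish in time for whirlpool (must start by hour 23); conditioning (must start by hour 43). The tightest is hour 23, so lautering must start by 23 − 1 = hour 22.
For mashing: lautering (must start by hour 22); chilling (must start by hour 33, minus 1-hour gap → hour 32). The most restrictive is hour 22; with a 7-hour duration, mashing must start by hour 15.
Milling feeds mashing (must start by hour 15); lautering (must start by hour 22); whirlpool (must start by hour 23); primary fermentation (must start by hour 42). Taking the minimum, milling must finish by hour 15 and start by 15 − 5 = hour 10.

10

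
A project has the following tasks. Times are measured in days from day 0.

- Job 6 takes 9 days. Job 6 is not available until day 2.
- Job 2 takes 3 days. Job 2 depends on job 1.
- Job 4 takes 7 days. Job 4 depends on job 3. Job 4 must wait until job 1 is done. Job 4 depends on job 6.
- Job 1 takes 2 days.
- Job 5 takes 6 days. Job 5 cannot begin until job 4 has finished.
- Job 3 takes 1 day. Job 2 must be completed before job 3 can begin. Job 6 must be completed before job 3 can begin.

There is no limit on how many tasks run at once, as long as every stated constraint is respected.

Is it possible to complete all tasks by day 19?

After its own release at day 2, job 6 can start at day 2 and finishes at day 11.
Nothing blocks job 1, so it runs from day 0 to day 2.
Job 2 waits on job 1 (finishes day 2), so it starts at day 2 and finishes at 2 + 3 = day 5.
Job 3 cannot start until job 2 (finishes day 5); job 6 (finishes day 11). The controlling bound is day 11, so job 3 finishes at 11 + 1 = day 12.
Job 4 has to wait for job 3 (finishes day 12); job 1 (finishes day 2); job 6 (finishes day 11). The latest of these is day 12, so job 4 runs day 12 to 12 + 7 = day 19.
Job 5 waits on job 4 (finishes day 19), so it starts at day 19 and finishes at 19 + 6 = day 25.
The earliest everything can be done is day 25, which is after the deadline of 19, so it is not possible.

No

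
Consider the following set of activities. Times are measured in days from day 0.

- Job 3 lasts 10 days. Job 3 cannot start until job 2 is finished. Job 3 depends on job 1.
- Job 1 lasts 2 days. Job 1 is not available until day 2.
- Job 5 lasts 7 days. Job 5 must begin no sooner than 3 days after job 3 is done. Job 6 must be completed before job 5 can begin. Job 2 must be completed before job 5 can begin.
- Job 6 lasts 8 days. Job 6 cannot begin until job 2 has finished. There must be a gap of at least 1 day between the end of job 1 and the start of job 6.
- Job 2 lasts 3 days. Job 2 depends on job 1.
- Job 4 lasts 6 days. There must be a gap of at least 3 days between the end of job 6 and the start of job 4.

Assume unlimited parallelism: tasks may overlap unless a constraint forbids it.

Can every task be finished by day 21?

No

Job 1 cannot begin until its own release at day 2. It runs from day 2 to 2 + 2 = day 4.
After job 1 (finishes day 4), job 2 can start at day 4 and finishes at day 7.
Job 6 has to wait for job 2 (finishes day 7); job 1 (finishes day 4, plus 1-day gap → day 5). The latest of these is day 7, so job 6 runs day 7 to 7 + 8 = day 15.
Job 4 cannot begin until job 6 (finishes day 15, plus 3-day gap → day 18). It runs from day 18 to 18 + 6 = day 24.
Job 3 has to wait for job 2 (finishes day 7); job 1 (finishes day 4). The latest of these is day 7, so job 3 runs day 7 to 7 + 10 = day 17.
Job 5 has to wait for job 3 (finishes day 17, plus 3-day gap → day 20); job 6 (finishes day 15); job 2 (finishes day 7). The latest of these is day 20, so job 5 runs day 20 to 20 + 7 = day 27.
The earliest everything can be done is day 27, which is after the deadline of 21, so it is not possible.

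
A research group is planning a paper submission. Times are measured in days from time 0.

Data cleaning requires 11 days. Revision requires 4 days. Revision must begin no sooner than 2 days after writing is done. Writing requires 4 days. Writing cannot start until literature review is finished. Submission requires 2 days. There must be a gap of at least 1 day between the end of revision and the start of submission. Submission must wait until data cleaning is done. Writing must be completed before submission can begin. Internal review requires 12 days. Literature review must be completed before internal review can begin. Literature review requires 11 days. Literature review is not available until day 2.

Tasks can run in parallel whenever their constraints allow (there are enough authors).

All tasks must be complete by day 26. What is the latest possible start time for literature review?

Nothing follows submission; the deadline of day 26 is its only limit. It must start by 26 − 2 = day 24.
Revision has to be done before submission (must start by day 24, minus 1-day gap → day 23). That means finishing by day 23, i.e. starting by 23 − 4 = day 19.
Writing feeds revision (must start by day 19, minus 2-day gap → day 17); submission (must start by day 24). Taking the minimum, writing must finish by day 17 and start by 17 − 4 = day 13.
To finish by day 26, internal review (duration 12) must start no later than day 14.
Literature review feeds writing (must start by day 13); internal review (must start by day 14). Taking the minimum, literature review must finish by day 13 and start by 13 − 11 = day 2.

2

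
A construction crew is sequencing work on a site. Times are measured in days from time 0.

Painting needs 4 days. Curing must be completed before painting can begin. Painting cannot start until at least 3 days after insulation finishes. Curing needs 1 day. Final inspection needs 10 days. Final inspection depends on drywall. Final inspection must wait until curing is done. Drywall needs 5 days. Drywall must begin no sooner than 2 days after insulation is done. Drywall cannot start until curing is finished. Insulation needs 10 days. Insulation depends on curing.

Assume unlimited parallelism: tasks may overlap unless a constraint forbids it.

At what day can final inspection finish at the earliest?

Curing can start immediately at day 0; it finishes at day 1.
Insulation cannot begin until curing (finishes day 1). It runs from day 1 to 1 + 10 = day 11.
Drywall has to wait for insulation (finishes day 11, plus 2-day gap → day 13); curing (finishes day 1). The latest of these is day 13, so drywall runs day 13 to 13 + 5 = day 18.
Final inspection cannot start until drywall (finishes day 18); curing (finishes day 1). The controlling bound is day 18, so final inspection finishes at 18 + 10 = day 28.

28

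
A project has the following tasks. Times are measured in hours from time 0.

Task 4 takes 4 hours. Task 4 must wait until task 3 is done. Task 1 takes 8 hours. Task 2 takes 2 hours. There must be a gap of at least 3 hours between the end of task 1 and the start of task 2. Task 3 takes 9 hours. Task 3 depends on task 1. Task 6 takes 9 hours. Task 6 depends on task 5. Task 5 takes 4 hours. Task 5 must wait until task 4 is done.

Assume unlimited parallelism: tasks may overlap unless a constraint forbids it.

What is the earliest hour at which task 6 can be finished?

Task 1 has no prerequisites, so it starts at hour 0 and finishes at hour 8.
Task 3 cannot begin until task 1 (finishes hour 8). It runs from hour 8 to 8 + 9 = hour 17.
Task 4 waits on task 3 (finishes hour 17), so it starts at hour 17 and finishes at 17 + 4 = hour 21.
Task 5 cannot begin until task 4 (finishes hour 21). It runs from hour 21 to 21 + 4 = hour 25.
Task 6 cannot begin until task 5 (finishes hour 25). It runs from hour 25 to 25 + 9 = hour 34.

34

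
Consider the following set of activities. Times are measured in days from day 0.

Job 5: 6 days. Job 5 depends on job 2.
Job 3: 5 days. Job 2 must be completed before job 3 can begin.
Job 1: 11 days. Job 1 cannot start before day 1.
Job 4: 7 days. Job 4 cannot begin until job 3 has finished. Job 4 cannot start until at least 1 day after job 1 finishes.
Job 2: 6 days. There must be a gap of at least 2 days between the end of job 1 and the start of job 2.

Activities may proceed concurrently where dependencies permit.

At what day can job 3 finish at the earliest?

25

Job 1 cannot begin until its own release at day 1. It runs from day 1 to 1 + 11 = day 12.
After job 1 (finishes day 12, plus 2-day gap → day 14), job 2 can start at day 14 and finishes at day 20.
Job 3 waits on job 2 (finishes day 20), so it starts at day 20 and finishes at 20 + 5 = day 25.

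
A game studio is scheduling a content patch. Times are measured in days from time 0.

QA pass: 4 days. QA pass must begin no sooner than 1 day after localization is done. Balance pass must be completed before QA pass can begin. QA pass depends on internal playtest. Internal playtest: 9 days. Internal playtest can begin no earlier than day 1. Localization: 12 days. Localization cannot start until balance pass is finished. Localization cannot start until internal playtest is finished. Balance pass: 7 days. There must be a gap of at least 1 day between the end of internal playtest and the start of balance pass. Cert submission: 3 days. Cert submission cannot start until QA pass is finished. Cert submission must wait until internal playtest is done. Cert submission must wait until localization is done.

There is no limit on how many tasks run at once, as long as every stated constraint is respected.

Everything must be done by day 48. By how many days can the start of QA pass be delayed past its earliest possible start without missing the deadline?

10

Internal playtest cannot begin until its own release at day 1. It runs from day 1 to 1 + 9 = day 10.
After internal playtest (finishes day 10, plus 1-day gap → day 11), balance pass can start at day 11 and finishes at day 18.
Localization needs all of balance pass (finishes day 18); internal playtest (finishes day 10). That puts its earliest start at day 18; it finishes at 18 + 12 = day 30.
QA pass needs all of localization (finishes day 30, plus 1-day gap → day 31); balance pass (finishes day 18); internal playtest (finishes day 10). That puts its earliest start at day 31; it finishes at 31 + 4 = day 35.

Working backward from the deadline:
To finish by day 48, cert submission (duration 3) must start no later than day 45.
QA pass must finish before cert submission (must start by day 45). With a 4-day duration, QA pass must start by 45 − 4 = day 41.
So QA pass can start as early as day 31 and as late as day 41, giving 41 − 31 = 10 days of slack.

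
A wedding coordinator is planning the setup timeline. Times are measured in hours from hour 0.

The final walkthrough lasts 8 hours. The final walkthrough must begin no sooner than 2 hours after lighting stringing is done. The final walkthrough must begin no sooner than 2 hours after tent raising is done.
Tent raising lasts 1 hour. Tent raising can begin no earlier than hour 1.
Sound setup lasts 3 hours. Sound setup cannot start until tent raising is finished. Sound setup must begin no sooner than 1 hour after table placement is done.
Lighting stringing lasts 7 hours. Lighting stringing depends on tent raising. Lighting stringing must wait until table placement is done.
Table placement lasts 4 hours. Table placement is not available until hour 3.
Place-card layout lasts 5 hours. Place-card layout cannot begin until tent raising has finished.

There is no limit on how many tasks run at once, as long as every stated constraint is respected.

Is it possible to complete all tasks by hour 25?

Table placement cannot begin until its own release at hour 3. It runs from hour 3 to 3 + 4 = hour 7.
Tent raising waits on its own release at hour 1, so it starts at hour 1 and finishes at 1 + 1 = hour 2.
Place-card layout cannot begin until tent raising (finishes hour 2). It runs from hour 2 to 2 + 5 = hour 7.
Sound setup needs all of tent raising (finishes hour 2); table placement (finishes hour 7, plus 1-hour gap → hour 8). That puts its earliest start at hour 8; it finishes at 8 + 3 = hour 11.
Lighting stringing has to wait for tent raising (finishes hour 2); table placement (finishes hour 7). The latest of these is hour 7, so lighting stringing runs hour 7 to 7 + 7 = hour 14.
The final walkthrough needs all of lighting stringing (finishes hour 14, plus 2-hour gap → hour 16); tent raising (finishes hour 2, plus 2-hour gap → hour 4). That puts its earliest start at hour 16; it finishes at 16 + 8 = hour 24.
Every task is finished by hour 24, which is no later than the deadline of 25, so the schedule is feasible.

Yes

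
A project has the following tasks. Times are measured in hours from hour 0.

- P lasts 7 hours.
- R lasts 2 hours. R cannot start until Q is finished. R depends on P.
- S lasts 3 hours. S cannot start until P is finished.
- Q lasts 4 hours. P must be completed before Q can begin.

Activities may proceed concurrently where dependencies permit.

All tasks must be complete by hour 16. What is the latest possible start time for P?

To finish by hour 16, R (duration 2) must start no later than hour 14.
Q feeds into R (must start by hour 14); so Q must finish by hour 14 and therefore start by hour 10.
S has no dependents, so it just needs to finish by hour 16. Starting by 16 − 3 = hour 13 achieves that.
P feeds Q (must start by hour 10); R (must start by hour 14); S (must start by hour 13). Taking the minimum, P must finish by hour 10 and start by 10 − 7 = hour 3.

3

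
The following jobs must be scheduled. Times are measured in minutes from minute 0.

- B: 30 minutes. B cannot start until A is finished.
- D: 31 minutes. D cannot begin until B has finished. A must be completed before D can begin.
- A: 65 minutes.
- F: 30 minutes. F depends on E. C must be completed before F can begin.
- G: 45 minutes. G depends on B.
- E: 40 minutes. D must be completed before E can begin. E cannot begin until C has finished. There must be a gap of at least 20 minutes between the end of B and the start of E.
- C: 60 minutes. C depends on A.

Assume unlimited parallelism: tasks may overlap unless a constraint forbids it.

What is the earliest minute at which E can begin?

A can start immediately at minute 0; it finishes at minute 65.
C cannot begin until A (finishes minute 65). It runs from minute 65 to 65 + 60 = minute 125.
After A (finishes minute 65), B can start at minute 65 and finishes at minute 95.
D cannot start until B (finishes minute 95); A (finishes minute 65). The controlling bound is minute 95, so D finishes at 95 + 31 = minute 126.
E waits on D (finishes minute 126); C (finishes minute 125); B (finishes minute 95, plus 20-minute gap → minute 115). The latest of these is minute 126, which is the earliest E can start.

126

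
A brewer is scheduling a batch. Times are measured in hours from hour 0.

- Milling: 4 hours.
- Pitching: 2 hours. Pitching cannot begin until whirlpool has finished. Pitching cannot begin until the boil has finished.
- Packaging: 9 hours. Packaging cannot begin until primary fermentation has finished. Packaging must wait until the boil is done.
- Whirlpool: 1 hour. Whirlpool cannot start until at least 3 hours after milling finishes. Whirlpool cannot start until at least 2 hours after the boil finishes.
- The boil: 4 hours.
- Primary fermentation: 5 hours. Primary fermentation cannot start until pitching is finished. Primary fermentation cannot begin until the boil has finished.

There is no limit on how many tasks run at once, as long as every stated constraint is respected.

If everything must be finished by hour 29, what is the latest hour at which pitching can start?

13

Packaging has no dependents, so it just needs to finish by hour 29. Starting by 29 − 9 = hour 20 achieves that.
Primary fermentation has to be done before packaging (must start by hour 20). That means finishing by hour 20, i.e. starting by 20 − 5 = hour 15.
Since primary fermentation (must start by hour 15) depends on it, pitching must finish by hour 15. Backing off its 2-hour duration gives a latest start of hour 13.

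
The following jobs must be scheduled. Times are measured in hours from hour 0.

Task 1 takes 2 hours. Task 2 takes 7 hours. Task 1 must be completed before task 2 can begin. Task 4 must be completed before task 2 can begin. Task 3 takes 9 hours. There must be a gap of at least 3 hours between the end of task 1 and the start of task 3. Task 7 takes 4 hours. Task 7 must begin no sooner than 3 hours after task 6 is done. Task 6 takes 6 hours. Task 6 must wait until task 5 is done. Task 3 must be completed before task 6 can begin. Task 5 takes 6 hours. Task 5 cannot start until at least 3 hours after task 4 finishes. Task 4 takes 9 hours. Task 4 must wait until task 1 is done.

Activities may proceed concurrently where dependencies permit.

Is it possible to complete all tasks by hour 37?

Task 1 has no prerequisites, so it starts at hour 0 and finishes at hour 2.
After task 1 (finishes hour 2), task 4 can start at hour 2 and finishes at hour 11.
After task 4 (finishes hour 11, plus 3-hour gap → hour 14), task 5 can start at hour 14 and finishes at hour 20.
Task 2 needs all of task 1 (finishes hour 2); task 4 (finishes hour 11). That puts its earliest start at hour 11; it finishes at 11 + 7 = hour 18.
Task 3 cannot begin until task 1 (finishes hour 2, plus 3-hour gap → hour 5). It runs from hour 5 to 5 + 9 = hour 14.
Task 6 needs all of task 5 (finishes hour 20); task 3 (finishes hour 14). That puts its earliest start at hour 20; it finishes at 20 + 6 = hour 26.
After task 6 (finishes hour 26, plus 3-hour gap → hour 29), task 7 can start at hour 29 and finishes at hour 33.
Every task is finished by hour 33, which is no later than the deadline of 37, so the schedule is feasible.

Yes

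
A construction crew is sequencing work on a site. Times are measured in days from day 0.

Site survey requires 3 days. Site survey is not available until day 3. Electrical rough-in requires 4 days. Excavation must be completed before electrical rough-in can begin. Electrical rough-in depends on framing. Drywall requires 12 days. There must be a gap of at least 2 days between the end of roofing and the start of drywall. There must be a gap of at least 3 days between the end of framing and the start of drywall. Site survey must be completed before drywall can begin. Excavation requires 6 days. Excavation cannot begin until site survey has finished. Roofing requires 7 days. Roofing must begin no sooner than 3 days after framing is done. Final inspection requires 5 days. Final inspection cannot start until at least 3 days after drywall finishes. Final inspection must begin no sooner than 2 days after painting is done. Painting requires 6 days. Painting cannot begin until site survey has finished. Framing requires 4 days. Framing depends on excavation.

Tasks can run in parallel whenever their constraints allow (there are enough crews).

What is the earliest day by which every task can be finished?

48

After its own release at day 3, site survey can start at day 3 and finishes at day 6.
Painting waits on site survey (finishes day 6), so it starts at day 6 and finishes at 6 + 6 = day 12.
Excavation cannot begin until site survey (finishes day 6). It runs from day 6 to 6 + 6 = day 12.
Framing waits on excavation (finishes day 12), so it starts at day 12 and finishes at 12 + 4 = day 16.
For electrical rough-in: excavation (finishes day 12); framing (finishes day 16). Taking the maximum gives a start of day 16, and it finishes at 16 + 4 = day 20.
Roofing waits on framing (finishes day 16, plus 3-day gap → day 19), so it starts at day 19 and finishes at 19 + 7 = day 26.
For drywall: roofing (finishes day 26, plus 2-day gap → day 28); framing (finishes day 16, plus 3-day gap → day 19); site survey (finishes day 6). Taking the maximum gives a start of day 28, and it finishes at 28 + 12 = day 40.
Final inspection needs all of drywall (finishes day 40, plus 3-day gap → day 43); painting (finishes day 12, plus 2-day gap → day 14). That puts its earliest start at day 43; it finishes at 43 + 5 = day 48.
All tasks are finished once the last one completes. Finish times: Site survey at 6, Excavation at 12, Framing at 16, Roofing at 26, Electrical rough-in at 20, Drywall at 40, Painting at 12, Final inspection at 48. The latest is day 48.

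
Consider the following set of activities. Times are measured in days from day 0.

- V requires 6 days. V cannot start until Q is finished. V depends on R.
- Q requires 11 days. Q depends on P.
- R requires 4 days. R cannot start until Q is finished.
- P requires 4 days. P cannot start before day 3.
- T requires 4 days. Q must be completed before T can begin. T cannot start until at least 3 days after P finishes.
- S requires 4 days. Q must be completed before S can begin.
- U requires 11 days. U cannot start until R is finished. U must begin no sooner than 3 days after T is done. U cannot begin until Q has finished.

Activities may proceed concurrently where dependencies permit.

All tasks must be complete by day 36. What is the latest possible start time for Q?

U has no dependents, so it just needs to finish by day 36. Starting by 36 − 11 = day 25 achieves that.
V must finish by day 36; it takes 6 days, so it must start by 36 − 6 = day 30.
R must finish in time for U (must start by day 25); V (must start by day 30). The tightest is day 25, so R must start by 25 − 4 = day 21.
S has no dependents, so it just needs to finish by day 36. Starting by 36 − 4 = day 32 achieves that.
T feeds into U (must start by day 25, minus 3-day gap → day 22); so T must finish by day 22 and therefore start by day 18.
For Q: R (must start by day 21); S (must start by day 32); T (must start by day 18); U (must start by day 25); V (must start by day 30). The most restrictive is day 18; with an 11-day duration, Q must start by day 7.

7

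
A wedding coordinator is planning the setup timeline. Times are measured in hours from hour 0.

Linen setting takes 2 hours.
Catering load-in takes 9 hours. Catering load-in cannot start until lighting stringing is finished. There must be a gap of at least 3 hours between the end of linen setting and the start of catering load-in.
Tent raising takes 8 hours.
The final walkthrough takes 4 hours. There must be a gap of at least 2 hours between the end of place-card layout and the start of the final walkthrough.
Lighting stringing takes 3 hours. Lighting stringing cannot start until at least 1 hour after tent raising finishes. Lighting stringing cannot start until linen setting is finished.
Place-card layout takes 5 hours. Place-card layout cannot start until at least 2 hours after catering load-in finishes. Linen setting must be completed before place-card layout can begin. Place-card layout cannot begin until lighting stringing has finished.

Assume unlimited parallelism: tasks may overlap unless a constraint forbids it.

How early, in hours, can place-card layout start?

23

Nothing blocks linen setting, so it runs from hour 0 to hour 2.
Tent raising has no prerequisites, so it starts at hour 0 and finishes at hour 8.
Lighting stringing needs all of tent raising (finishes hour 8, plus 1-hour gap → hour 9); linen setting (finishes hour 2). That puts its earliest start at hour 9; it finishes at 9 + 3 = hour 12.
Catering load-in cannot start until lighting stringing (finishes hour 12); linen setting (finishes hour 2, plus 3-hour gap → hour 5). The controlling bound is hour 12, so catering load-in finishes at 12 + 9 = hour 21.
Place-card layout waits on catering load-in (finishes hour 21, plus 2-hour gap → hour 23); linen setting (finishes hour 2); lighting stringing (finishes hour 12). The latest of these is hour 23, which is the earliest place-card layout can start.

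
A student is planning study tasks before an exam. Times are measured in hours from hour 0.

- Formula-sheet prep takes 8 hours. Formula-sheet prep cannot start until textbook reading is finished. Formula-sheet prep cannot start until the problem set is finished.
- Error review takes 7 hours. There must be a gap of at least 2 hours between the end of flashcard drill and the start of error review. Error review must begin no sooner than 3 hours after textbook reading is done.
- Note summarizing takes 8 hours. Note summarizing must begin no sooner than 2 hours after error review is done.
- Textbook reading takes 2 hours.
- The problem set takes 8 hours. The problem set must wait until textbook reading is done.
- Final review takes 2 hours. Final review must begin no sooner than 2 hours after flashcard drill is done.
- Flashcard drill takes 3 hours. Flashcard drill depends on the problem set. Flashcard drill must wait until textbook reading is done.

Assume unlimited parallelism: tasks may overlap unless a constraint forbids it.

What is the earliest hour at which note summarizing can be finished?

32

Textbook reading can start immediately at hour 0; it finishes at hour 2.
After textbook reading (finishes hour 2), the problem set can start at hour 2 and finishes at hour 10.
Flashcard drill cannot start until the problem set (finishes hour 10); textbook reading (finishes hour 2). The controlling bound is hour 10, so flashcard drill finishes at 10 + 3 = hour 13.
Error review needs all of flashcard drill (finishes hour 13, plus 2-hour gap → hour 15); textbook reading (finishes hour 2, plus 3-hour gap → hour 5). That puts its earliest start at hour 15; it finishes at 15 + 7 = hour 22.
After error review (finishes hour 22, plus 2-hour gap → hour 24), note summarizing can start at hour 24 and finishes at hour 32.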